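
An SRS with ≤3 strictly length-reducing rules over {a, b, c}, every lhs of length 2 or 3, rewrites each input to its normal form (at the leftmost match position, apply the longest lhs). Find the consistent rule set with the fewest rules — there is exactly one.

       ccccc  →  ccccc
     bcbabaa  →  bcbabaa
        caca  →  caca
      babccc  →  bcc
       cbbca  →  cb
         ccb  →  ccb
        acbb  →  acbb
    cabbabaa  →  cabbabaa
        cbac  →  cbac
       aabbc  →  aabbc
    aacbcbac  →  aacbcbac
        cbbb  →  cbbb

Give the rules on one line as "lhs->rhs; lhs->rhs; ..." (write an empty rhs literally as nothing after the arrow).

  | ccccc
  | bcbabaa
  | caca
  | babccc => bcc

abc->; bca->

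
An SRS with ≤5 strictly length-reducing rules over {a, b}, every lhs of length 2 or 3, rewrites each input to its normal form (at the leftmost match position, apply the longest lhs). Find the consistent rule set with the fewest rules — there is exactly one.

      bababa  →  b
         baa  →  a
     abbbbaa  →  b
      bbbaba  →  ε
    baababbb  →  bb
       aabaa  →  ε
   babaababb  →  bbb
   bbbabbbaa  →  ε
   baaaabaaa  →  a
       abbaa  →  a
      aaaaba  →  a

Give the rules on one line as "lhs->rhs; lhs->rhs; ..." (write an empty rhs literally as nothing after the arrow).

  | bababa => aaba => bba => b
  | baa => a
  | abbbbaa => bbbaa => bba => b
  | bbbaba => bbaa => ba => ε

aa->b; ab->; ba->; bab->a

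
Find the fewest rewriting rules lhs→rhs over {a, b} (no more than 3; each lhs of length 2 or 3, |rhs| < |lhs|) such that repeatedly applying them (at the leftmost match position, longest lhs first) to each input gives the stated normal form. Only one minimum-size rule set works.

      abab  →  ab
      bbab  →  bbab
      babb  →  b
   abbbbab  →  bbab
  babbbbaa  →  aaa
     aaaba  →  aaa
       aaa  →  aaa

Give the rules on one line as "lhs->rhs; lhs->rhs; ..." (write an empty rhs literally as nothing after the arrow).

aba->a; abb->; bbb->a

  | abab => ab
  | bbab
  | babb => b
  | abbbbab => bbab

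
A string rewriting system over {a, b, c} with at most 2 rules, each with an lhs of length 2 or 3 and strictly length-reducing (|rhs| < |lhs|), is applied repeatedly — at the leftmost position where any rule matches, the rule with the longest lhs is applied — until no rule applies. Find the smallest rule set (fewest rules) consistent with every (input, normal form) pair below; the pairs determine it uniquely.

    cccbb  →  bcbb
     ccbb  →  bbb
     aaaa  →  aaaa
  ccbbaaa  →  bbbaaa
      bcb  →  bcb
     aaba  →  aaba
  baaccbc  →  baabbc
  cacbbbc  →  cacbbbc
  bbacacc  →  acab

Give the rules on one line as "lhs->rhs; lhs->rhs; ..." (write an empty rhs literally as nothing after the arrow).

bac->ac; cc->b

  | cccbb => bcbb
  | ccbb => bbb
  | aaaa
  | ccbbaaa => bbbaaa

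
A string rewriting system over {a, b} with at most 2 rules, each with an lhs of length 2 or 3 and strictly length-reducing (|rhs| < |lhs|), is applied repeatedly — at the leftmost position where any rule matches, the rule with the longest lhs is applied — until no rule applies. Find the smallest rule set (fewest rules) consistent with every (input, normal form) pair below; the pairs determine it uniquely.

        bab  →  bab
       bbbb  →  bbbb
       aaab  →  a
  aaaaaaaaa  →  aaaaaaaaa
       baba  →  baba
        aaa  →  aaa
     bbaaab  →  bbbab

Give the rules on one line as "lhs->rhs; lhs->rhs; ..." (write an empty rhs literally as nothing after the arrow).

aab->; baa->bb

  | bab
  | bbbb
  | aaab => a
  | aaaaaaaaa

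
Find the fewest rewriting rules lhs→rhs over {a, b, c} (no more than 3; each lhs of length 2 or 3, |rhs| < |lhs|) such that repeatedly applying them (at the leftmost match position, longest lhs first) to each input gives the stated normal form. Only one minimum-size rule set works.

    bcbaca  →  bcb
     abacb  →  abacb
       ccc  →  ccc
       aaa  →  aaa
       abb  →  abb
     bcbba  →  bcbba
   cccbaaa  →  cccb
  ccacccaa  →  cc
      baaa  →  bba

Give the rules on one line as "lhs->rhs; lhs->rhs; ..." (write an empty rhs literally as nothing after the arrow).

baa->bb; ca->; cba->cb

  | bcbaca => bcbca => bcb
  | abacb
  | ccc
  | aaa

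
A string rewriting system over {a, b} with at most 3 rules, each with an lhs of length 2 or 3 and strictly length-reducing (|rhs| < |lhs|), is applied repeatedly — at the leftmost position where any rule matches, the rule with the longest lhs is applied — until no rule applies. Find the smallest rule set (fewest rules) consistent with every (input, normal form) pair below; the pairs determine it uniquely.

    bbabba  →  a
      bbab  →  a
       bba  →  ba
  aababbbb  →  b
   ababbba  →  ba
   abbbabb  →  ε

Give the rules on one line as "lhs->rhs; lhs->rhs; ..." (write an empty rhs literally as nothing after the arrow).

  | bbabba => babba => aba => a
  | bbab => bab => a
  | bba => ba
  | aababbbb => aabbbb => abbb => bb => b

ab->; bab->a; bb->b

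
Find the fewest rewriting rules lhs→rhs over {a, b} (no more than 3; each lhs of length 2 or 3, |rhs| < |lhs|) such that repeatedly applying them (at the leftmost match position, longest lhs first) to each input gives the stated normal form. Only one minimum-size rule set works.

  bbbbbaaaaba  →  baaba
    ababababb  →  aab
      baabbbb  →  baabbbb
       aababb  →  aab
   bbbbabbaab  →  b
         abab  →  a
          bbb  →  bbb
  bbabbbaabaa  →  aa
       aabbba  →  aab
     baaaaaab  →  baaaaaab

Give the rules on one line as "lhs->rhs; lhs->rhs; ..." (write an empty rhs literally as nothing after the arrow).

  | bbbbbaaaaba => bbbaaaba => baaba
  | ababababb => aababb => aab
  | baabbbb
  | aababb => aab

bab->; bba->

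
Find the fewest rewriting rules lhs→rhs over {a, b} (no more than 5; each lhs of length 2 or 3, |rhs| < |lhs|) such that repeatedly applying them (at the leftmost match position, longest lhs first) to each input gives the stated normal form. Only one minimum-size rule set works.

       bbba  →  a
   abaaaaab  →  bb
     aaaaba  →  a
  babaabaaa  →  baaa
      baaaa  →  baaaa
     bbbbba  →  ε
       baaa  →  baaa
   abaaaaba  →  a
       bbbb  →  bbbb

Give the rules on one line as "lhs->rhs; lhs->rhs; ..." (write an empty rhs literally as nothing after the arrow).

aab->bb; ab->; bab->a; bba->ab

  | bbba => bab => a
  | abaaaaab => aaaaab => aaabb => abbb => bb
  | aaaaba => aabba => bbba => bab => a
  | babaabaaa => aaabaaa => abbaaa => baaa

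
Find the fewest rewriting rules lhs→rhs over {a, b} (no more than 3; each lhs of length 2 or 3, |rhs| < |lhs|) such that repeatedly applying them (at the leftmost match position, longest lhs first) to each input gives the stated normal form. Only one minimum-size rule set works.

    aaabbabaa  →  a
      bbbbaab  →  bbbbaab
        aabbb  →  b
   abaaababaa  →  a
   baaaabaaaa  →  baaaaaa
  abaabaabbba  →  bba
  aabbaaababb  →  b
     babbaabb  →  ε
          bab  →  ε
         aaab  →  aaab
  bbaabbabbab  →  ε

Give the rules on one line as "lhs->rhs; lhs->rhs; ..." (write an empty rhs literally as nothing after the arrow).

aba->; abb->b; bab->

  | aaabbabaa => aababaa => abaa => a
  | bbbbaab
  | aabbb => abb => b
  | abaaababaa => aababaa => abaa => a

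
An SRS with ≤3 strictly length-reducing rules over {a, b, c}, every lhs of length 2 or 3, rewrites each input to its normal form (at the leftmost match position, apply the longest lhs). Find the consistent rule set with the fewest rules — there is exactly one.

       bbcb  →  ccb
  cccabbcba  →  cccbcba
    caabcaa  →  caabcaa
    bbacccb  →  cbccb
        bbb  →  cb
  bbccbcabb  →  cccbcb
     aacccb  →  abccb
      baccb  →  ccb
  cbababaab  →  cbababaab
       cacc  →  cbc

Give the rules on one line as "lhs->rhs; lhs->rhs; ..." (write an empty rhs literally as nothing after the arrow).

ac->b; bb->c

  | bbcb => ccb
  | cccabbcba => cccaccba => cccbcba
  | caabcaa
  | bbacccb => cacccb => cbccb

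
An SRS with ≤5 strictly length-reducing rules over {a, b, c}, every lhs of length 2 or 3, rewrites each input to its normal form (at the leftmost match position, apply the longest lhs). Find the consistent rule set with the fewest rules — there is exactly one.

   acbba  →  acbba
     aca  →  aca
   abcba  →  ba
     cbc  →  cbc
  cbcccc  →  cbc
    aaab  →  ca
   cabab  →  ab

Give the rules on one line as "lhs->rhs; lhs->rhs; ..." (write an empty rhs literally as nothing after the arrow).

  | acbba
  | aca
  | abcba => ba
  | cbc

aa->c; abc->; cab->ca; cc->a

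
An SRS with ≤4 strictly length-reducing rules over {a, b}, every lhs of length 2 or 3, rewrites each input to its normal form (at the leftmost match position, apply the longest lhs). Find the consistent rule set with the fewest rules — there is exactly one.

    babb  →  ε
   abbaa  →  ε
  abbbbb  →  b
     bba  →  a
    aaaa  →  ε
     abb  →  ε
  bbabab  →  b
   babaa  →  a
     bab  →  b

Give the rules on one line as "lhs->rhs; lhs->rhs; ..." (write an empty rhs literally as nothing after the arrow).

aa->; ab->b; ba->; bb->

  | babb => bb => ε
  | abbaa => bbaa => aa => ε
  | abbbbb => bbbbb => bbb => b
  | bba => a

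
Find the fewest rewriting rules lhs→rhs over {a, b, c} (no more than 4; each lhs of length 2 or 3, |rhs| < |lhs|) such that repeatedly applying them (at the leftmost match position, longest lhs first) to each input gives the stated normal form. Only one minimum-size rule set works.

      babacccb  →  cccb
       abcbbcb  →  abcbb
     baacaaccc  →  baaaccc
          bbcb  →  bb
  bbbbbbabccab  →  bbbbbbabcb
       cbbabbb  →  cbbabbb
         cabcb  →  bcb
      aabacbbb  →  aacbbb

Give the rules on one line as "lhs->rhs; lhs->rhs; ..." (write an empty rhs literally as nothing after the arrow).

  | babacccb => bacccb => cccb
  | abcbbcb => abcbb
  | baacaaccc => baaaccc
  | bbcb => bb

bac->c; bbc->b; ca->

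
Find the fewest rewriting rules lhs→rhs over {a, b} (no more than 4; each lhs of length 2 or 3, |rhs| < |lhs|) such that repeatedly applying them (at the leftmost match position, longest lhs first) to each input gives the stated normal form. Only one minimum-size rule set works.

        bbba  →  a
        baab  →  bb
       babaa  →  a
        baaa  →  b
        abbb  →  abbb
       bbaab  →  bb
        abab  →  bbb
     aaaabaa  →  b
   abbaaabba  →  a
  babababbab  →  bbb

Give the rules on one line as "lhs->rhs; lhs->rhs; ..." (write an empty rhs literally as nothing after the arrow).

aa->b; aaa->aa; aba->bb; ba->a

  | bbba => bba => ba => a
  | baab => aab => bb
  | babaa => abaa => bba => ba => a
  | baaa => aaa => aa => b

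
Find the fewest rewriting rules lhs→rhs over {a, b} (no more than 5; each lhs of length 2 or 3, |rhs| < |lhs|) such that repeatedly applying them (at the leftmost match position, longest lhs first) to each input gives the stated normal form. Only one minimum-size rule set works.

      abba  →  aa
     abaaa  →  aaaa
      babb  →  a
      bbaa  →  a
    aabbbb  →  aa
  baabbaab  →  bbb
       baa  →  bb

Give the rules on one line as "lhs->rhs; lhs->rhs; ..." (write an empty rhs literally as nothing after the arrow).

  | abba => aba => aa
  | abaaa => aaaa
  | babb => abb => ab => a
  | bbaa => ba => a

ab->a; ba->a; baa->bb; bba->b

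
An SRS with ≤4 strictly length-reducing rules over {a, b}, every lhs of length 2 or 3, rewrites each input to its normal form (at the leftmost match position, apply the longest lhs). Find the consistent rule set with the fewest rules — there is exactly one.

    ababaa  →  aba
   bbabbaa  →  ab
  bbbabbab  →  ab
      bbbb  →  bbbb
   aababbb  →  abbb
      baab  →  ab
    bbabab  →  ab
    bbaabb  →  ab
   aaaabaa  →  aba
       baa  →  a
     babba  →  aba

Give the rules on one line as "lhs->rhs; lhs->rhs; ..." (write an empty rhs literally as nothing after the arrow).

aaa->ab; baa->a; bab->a

  | ababaa => aaaa => aba
  | bbabbaa => babaa => aaa => ab
  | bbbabbab => bbabab => baab => ab
  | bbbb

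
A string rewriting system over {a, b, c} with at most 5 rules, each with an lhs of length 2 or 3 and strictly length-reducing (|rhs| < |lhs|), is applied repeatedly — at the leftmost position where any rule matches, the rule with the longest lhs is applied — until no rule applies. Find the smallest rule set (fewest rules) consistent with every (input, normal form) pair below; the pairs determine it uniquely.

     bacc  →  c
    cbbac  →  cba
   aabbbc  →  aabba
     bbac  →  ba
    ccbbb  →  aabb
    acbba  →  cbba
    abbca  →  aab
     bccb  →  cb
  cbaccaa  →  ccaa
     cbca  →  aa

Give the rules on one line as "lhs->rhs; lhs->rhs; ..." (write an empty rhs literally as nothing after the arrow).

ac->c; bc->a; bca->cb; ccb->aa

  | bacc => bcc => ac => c
  | cbbac => cbbc => cba
  | aabbbc => aabba
  | bbac => bbc => ba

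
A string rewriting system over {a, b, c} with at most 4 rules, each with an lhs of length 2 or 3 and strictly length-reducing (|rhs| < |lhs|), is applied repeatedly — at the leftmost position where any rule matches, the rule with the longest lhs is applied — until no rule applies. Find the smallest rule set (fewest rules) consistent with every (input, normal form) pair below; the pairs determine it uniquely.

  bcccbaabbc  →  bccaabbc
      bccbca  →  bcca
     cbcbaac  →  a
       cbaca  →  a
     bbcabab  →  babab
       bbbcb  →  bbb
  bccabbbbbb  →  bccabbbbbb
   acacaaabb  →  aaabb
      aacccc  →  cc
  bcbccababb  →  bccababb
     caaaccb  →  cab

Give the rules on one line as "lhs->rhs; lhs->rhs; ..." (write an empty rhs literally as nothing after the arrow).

  | bcccbaabbc => bccaabbc
  | bccbca => bcca
  | cbcbaac => cbaac => aac => a
  | cbaca => aca => a

ac->; bca->a; cb->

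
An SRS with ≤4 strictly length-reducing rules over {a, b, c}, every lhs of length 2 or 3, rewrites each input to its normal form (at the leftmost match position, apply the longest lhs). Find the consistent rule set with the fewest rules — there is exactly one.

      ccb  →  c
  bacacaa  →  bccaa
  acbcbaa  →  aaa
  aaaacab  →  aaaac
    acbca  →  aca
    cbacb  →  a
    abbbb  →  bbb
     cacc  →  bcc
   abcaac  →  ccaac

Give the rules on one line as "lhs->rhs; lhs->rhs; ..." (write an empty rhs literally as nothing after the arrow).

  | ccb => c
  | bacacaa => babcaa => bccaa
  | acbcbaa => acbaa => aaa
  | aaaacab => aaaac

ab->; abc->cc; cac->bc; cb->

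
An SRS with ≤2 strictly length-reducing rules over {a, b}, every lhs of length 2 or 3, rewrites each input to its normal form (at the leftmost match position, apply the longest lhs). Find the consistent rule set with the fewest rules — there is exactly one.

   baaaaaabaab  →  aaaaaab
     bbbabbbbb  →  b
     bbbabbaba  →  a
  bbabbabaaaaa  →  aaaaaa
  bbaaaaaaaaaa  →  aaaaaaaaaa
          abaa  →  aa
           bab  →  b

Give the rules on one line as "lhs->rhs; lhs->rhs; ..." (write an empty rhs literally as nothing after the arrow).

  | baaaaaabaab => aaaaabaab => aaaaaab
  | bbbabbbbb => babbbbb => bbbbb => bbb => b
  | bbbabbaba => babbaba => bbaba => aba => a
  | bbabbabaaaaa => abbabaaaaa => aabaaaaa => aaaaaa

ba->; bb->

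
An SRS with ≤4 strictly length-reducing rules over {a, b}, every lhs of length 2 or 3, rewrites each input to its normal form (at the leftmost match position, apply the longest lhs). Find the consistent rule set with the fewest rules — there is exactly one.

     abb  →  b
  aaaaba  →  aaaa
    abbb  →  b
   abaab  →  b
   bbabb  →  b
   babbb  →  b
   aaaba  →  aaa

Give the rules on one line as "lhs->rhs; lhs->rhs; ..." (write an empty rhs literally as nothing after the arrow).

ab->b; aba->a; bb->b

  | abb => bb => b
  | aaaaba => aaaa
  | abbb => bbb => bb => b
  | abaab => aab => ab => b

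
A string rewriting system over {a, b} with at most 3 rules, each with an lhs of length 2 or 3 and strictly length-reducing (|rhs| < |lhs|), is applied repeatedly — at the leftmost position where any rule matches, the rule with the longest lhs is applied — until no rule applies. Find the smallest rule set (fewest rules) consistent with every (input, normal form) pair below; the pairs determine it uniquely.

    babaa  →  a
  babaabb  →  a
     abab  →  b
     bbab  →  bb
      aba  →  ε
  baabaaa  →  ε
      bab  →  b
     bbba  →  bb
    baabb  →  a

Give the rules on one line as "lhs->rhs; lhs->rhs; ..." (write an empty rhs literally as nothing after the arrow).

  | babaa => baa => a
  | babaabb => baabb => abb => ab => a
  | abab => aab => b
  | bbab => bb

aa->; ab->a; ba->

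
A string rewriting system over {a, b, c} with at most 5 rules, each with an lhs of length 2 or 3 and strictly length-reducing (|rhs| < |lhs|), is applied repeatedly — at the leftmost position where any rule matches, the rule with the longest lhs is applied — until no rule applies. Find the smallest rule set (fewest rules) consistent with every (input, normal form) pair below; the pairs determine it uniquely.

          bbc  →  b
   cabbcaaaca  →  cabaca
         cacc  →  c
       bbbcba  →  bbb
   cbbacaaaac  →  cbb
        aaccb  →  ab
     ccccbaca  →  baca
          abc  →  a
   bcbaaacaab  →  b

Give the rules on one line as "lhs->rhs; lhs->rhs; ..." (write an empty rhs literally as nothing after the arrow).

  | bbc => b
  | cabbcaaaca => cabaaaca => cabaca
  | cacc => caa => c
  | bbbcba => bbbaa => bbb

aa->; bc->; bcb->ba; cc->a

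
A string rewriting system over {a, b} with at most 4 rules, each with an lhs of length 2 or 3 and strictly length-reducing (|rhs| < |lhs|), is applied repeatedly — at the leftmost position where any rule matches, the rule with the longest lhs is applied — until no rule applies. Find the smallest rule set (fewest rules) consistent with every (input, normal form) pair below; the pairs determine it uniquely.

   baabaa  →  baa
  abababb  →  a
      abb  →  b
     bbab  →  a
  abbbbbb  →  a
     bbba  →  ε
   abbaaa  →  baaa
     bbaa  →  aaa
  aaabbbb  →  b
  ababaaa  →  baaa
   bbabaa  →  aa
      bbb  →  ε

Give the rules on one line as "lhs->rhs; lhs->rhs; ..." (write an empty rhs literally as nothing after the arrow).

ab->; aba->; bb->a

  | baabaa => baa
  | abababb => babb => bb => a
  | abb => b
  | bbab => aab => a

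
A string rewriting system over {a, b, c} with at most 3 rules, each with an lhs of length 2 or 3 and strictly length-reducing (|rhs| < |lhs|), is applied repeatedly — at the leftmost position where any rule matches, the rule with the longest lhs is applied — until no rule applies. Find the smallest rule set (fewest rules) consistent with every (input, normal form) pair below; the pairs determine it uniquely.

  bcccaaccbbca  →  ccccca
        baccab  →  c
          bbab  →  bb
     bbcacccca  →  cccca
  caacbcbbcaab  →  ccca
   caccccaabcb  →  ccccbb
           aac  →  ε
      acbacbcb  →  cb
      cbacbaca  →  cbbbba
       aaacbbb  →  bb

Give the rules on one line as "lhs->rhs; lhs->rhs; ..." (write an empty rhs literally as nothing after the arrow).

  | bcccaaccbbca => cccaaccbbca => cccabcbbca => ccccbbca => ccccbca => ccccca
  | baccab => bbcab => bcab => cab => c
  | bbab => bb
  | bbcacccca => bcacccca => cacccca => cbccca => cccca

ab->; ac->b; bc->c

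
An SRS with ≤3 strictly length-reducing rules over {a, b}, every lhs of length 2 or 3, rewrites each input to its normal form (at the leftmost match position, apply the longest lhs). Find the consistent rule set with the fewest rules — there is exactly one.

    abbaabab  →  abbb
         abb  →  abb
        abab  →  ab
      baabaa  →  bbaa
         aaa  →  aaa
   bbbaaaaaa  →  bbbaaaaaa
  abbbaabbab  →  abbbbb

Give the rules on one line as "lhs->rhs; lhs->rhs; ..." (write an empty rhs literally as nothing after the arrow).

  | abbaabab => abbbab => abbb
  | abb
  | abab => ab
  | baabaa => bbaa

aab->b; bab->b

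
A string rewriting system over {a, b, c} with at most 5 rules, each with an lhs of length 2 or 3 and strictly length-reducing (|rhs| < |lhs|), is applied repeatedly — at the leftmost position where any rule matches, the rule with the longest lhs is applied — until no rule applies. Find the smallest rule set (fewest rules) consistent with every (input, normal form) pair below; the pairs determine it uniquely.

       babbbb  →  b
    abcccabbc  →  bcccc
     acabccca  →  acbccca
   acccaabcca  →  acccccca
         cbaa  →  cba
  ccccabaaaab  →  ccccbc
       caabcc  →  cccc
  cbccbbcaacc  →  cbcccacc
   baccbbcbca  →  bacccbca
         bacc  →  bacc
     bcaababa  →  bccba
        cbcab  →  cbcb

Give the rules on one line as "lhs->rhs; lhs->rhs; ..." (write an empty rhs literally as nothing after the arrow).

  | babbbb => bbbbb => bbb => b
  | abcccabbc => bcccabbc => bcccbbc => bcccc
  | acabccca => acbccca
  | acccaabcca => acccccca

aa->a; aab->c; ab->b; bb->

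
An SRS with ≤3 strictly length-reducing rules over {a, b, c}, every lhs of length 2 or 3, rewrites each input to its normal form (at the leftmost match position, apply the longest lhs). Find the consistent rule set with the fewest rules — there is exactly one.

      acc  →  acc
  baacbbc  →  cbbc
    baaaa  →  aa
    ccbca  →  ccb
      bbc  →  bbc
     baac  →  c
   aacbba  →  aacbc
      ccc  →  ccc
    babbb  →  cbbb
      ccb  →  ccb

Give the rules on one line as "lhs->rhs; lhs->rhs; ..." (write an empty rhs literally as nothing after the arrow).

  | acc
  | baacbbc => cacbbc => cbbc
  | baaaa => caaa => aa
  | ccbca => ccb

ba->c; ca->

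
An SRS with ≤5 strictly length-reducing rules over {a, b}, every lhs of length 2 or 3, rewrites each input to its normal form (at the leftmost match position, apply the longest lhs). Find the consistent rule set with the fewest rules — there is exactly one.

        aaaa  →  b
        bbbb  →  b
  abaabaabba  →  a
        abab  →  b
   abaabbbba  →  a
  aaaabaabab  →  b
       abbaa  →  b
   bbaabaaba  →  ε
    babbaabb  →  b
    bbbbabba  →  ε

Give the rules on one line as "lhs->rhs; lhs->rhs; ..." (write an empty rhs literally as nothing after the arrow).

aa->b; aba->; bb->b; bba->

  | aaaa => baa => bb => b
  | bbbb => bbb => bb => b
  | abaabaabba => abaabba => abba => a
  | abab => b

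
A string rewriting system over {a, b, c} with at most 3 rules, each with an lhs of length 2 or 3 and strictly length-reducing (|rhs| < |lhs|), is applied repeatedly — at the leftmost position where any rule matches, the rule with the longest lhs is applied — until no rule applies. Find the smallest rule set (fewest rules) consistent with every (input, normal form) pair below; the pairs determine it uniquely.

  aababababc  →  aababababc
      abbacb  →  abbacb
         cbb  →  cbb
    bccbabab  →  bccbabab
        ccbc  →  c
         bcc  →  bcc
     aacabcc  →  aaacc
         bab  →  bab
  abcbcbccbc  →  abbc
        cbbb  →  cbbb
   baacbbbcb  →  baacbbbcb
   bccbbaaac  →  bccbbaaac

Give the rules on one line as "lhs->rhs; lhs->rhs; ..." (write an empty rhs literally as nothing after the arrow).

cab->a; cbc->

  | aababababc
  | abbacb
  | cbb
  | bccbabab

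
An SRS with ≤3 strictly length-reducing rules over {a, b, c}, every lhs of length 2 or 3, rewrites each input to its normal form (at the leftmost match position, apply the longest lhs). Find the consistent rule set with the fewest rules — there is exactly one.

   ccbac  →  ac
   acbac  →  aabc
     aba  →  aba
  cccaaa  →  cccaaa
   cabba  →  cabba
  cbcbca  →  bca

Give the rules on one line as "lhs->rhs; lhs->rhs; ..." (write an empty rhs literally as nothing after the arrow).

  | ccbac => ac
  | acbac => aabc
  | aba
  | cccaaa

cba->ab; cbc->; ccb->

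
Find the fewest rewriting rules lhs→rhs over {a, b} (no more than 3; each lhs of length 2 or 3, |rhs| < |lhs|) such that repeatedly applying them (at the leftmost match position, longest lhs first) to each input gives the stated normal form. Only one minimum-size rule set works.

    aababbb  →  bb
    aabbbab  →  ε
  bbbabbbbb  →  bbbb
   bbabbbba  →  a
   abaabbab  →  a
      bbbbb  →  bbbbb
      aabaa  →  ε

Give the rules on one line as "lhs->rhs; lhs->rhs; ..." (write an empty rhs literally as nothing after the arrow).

  | aababbb => babbb => aabb => bb
  | aabbbab => bbbab => bbaa => baa => aa => ε
  | bbbabbbbb => bbaabbbb => baabbbb => aabbbb => bbbb
  | bbabbbba => baabbba => aabbba => bbba => bba => ba => a

aa->; ba->a; bab->aa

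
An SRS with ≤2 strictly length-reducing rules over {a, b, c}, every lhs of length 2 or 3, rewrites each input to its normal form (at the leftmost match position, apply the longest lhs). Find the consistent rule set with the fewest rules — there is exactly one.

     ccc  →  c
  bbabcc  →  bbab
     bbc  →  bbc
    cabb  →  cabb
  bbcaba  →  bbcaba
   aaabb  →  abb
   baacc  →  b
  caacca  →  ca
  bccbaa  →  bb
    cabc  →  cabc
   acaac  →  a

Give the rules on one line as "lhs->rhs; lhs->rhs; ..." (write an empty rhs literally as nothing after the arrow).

  | ccc => c
  | bbabcc => bbab
  | bbc
  | cabb

aa->; cc->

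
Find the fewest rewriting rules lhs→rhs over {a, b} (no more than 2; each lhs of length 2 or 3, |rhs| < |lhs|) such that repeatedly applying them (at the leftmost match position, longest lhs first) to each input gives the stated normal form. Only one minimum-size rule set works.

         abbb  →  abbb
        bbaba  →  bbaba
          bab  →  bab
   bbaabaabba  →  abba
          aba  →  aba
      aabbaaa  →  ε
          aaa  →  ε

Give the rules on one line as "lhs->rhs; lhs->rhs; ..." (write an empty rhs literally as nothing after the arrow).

aaa->; baa->a

  | abbb
  | bbaba
  | bab
  | bbaabaabba => babaabba => baabba => abba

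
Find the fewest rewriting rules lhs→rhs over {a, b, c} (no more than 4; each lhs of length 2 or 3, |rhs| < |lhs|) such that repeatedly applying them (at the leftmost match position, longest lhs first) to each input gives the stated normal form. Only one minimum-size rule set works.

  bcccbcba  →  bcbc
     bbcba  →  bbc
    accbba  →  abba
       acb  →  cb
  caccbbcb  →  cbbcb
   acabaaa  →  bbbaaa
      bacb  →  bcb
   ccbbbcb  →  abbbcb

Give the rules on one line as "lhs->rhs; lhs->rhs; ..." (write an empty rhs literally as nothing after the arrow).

  | bcccbcba => bacbcba => bcbcba => bcbc
  | bbcba => bbc
  | accbba => ccbba => abba
  | acb => cb

ac->c; aca->bb; cba->c; cc->a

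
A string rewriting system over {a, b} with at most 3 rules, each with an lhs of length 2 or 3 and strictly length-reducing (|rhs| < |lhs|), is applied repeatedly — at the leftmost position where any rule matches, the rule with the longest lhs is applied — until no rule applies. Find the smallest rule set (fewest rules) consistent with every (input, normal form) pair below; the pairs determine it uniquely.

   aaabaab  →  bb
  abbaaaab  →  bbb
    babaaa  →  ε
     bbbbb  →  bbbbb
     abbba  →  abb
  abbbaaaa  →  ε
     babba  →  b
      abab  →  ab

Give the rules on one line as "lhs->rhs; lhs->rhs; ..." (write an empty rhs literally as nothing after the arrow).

  | aaabaab => bbbaab => bbab => bb
  | abbaaaab => abaaab => aaab => bbb
  | babaaa => baaa => aa => ε
  | bbbbb

aa->; aaa->bb; ba->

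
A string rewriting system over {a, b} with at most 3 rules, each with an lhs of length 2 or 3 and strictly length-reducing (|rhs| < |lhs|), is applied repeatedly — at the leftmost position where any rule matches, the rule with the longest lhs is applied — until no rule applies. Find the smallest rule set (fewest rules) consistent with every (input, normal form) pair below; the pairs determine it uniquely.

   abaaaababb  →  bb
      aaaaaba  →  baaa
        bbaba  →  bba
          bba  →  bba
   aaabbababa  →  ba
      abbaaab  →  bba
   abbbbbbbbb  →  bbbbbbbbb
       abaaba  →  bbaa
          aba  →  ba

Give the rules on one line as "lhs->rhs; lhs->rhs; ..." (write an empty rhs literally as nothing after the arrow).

  | abaaaababb => baaaababb => baabaabb => bbaaabb => bbabab => bbab => bb
  | aaaaaba => aaabaa => abaaa => baaa
  | bbaba => bba
  | bba

aab->ba; ab->b; bab->b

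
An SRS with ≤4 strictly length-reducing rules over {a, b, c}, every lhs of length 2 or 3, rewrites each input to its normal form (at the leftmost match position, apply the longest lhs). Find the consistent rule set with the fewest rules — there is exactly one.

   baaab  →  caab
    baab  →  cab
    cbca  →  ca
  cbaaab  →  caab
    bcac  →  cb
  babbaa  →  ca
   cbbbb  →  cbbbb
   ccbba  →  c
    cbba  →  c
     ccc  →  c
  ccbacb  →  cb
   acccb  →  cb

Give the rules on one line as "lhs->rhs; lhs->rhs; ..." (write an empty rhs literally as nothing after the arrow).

  | baaab => caab
  | baab => cab
  | cbca => cca => ca
  | cbaaab => ccaab => caab

ac->b; ba->c; bc->c; cc->c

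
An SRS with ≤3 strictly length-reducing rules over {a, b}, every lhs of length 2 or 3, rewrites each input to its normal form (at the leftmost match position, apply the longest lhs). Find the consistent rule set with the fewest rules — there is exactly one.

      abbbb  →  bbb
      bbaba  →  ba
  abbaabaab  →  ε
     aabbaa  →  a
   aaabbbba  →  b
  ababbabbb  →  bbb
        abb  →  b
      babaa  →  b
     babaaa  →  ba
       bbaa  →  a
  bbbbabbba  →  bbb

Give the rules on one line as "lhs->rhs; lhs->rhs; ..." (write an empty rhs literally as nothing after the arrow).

  | abbbb => bbb
  | bbaba => ba
  | abbaabaab => baabaab => bbaab => ab => ε
  | aabbaa => bbaa => a

aa->; ab->; bba->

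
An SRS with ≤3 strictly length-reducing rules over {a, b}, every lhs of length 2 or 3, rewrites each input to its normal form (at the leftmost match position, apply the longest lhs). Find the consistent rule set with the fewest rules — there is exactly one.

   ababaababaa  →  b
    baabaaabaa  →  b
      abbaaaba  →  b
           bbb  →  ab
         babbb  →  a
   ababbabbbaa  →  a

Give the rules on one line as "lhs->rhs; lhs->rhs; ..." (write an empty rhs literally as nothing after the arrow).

aa->b; bab->; bb->a

  | ababaababaa => aaababaa => bababaa => abaa => abb => aa => b
  | baabaaabaa => bbbaaabaa => abaaabaa => abbabaa => aaabaa => babaa => aa => b
  | abbaaaba => aaaaaba => baaaba => bbaba => aaba => bba => aa => b
  | bbb => ab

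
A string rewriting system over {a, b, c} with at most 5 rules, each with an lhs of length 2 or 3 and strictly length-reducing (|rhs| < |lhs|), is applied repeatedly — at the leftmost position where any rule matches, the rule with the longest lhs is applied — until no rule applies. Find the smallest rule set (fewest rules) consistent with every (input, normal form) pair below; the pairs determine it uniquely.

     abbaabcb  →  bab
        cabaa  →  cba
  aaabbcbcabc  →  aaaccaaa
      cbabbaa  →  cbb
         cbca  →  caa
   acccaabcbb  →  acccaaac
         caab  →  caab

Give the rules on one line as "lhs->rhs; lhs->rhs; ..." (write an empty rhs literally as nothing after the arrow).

  | abbaabcb => acaabcb => ababcb => bbcb => bab
  | cabaa => cba
  | aaabbcbcabc => aaaccbcabc => aaaccaabc => aaaccaaa
  | cbabbaa => cbacaa => cbaba => cbb

aba->b; abb->ac; aca->ab; bc->a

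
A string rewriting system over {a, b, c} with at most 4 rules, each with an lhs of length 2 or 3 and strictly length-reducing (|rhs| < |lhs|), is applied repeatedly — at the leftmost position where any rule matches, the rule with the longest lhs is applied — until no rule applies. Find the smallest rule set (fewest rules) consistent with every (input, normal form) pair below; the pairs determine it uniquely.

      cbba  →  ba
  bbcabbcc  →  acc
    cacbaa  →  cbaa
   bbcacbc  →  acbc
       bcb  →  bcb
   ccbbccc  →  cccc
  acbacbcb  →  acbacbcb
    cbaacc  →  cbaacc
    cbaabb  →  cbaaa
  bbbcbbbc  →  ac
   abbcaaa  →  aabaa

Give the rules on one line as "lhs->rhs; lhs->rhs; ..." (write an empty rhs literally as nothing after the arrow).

  | cbba => caa => ba
  | bbcabbcc => acabbcc => abbbcc => aabcc => acc
  | cacbaa => cbaa
  | bbcacbc => acacbc => acbc

abc->c; bb->a; ca->b; cac->c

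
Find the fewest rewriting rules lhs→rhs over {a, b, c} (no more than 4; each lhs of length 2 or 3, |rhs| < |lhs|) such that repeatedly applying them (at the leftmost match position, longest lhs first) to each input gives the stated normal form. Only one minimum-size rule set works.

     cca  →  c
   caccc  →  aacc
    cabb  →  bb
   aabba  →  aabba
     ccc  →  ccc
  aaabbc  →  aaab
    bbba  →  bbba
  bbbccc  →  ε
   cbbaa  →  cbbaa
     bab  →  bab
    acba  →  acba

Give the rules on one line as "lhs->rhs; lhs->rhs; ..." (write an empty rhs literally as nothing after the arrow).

bc->; ca->; cac->aa

  | cca => c
  | caccc => aacc
  | cabb => bb
  | aabba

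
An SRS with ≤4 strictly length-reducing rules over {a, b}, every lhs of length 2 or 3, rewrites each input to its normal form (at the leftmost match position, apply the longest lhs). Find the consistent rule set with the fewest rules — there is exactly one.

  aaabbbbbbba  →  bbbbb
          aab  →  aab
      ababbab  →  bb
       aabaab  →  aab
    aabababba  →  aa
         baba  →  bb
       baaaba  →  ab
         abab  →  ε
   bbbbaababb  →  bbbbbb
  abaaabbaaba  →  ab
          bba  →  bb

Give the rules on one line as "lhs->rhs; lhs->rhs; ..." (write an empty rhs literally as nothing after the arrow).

aaa->a; abb->; ba->b; baa->

  | aaabbbbbbba => abbbbbbba => bbbbba => bbbbb
  | aab
  | ababbab => abbbab => bab => bb
  | aabaab => aab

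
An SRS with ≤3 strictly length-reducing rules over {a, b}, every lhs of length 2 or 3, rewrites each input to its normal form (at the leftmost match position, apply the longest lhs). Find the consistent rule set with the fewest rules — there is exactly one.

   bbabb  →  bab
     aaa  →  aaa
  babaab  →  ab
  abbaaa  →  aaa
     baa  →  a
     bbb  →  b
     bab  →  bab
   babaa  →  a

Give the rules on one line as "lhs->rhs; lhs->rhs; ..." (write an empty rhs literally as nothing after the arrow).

  | bbabb => babb => bab
  | aaa
  | babaab => baab => ab
  | abbaaa => abaaa => aaa

baa->a; bb->b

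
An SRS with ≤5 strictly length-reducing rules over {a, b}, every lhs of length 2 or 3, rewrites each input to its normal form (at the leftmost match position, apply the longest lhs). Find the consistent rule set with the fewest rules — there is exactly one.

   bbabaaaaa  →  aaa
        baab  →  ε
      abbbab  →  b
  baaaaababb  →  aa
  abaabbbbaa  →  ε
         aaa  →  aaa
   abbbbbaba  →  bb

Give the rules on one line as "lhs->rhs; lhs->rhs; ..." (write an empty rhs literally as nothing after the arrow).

  | bbabaaaaa => bbaaaaa => baaaa => aaa
  | baab => ab => ε
  | abbbab => bab => b
  | baaaaababb => aaaababb => aaabb => aa

ab->; aba->; abb->; ba->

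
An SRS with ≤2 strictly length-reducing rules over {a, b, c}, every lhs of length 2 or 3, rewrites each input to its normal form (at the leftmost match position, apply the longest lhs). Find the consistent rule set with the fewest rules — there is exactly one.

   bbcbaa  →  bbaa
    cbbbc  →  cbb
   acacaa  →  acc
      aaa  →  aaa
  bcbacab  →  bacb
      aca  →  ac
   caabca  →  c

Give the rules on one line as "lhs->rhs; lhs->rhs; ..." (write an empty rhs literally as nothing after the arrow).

bc->; ca->c

  | bbcbaa => bbaa
  | cbbbc => cbb
  | acacaa => accaa => acca => acc
  | aaa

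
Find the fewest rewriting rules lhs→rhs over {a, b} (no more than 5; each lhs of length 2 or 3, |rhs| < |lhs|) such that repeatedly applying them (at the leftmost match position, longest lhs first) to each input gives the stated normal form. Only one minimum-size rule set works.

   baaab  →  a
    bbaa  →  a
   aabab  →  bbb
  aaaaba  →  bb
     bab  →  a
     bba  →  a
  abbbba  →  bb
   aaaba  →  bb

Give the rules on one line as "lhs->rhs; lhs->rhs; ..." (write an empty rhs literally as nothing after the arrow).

aa->a; ab->a; aba->bb; ba->a

  | baaab => aaab => aab => ab => a
  | bbaa => baa => aa => a
  | aabab => abab => bbb
  | aaaaba => aaaba => aaba => aba => bb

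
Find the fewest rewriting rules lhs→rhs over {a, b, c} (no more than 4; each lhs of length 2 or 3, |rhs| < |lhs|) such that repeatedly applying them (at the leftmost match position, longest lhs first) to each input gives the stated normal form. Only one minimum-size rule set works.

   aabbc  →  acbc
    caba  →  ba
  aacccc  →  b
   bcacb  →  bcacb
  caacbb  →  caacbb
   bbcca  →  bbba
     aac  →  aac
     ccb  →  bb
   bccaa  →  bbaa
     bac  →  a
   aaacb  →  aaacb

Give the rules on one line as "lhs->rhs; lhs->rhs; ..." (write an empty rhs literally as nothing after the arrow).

  | aabbc => acbc
  | caba => cca => ba
  | aacccc => aabcc => accc => abc => cc => b
  | bcacb

ab->c; bac->a; cc->b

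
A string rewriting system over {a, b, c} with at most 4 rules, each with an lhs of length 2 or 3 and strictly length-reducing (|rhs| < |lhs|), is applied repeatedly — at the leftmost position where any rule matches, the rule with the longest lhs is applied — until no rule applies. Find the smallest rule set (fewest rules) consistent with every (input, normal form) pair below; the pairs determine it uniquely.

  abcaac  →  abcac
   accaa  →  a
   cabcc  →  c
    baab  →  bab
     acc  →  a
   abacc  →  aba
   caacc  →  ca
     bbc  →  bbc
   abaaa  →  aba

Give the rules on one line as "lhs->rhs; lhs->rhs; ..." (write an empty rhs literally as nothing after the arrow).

aa->a; cab->c; cc->

  | abcaac => abcac
  | accaa => aaa => aa => a
  | cabcc => ccc => c
  | baab => bab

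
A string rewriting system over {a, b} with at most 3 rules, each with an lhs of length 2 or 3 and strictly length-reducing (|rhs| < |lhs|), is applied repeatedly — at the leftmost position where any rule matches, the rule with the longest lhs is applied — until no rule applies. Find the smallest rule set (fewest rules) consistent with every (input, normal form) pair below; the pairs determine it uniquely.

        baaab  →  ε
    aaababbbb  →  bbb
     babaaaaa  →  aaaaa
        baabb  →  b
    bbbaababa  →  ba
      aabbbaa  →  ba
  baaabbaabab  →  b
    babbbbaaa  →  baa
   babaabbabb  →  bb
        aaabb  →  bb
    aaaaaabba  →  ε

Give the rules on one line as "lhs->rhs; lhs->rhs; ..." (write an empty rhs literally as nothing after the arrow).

ab->b; bab->; bba->

  | baaab => baab => bab => ε
  | aaababbbb => aababbbb => ababbbb => babbbb => bbb
  | babaaaaa => aaaaa
  | baabb => babb => b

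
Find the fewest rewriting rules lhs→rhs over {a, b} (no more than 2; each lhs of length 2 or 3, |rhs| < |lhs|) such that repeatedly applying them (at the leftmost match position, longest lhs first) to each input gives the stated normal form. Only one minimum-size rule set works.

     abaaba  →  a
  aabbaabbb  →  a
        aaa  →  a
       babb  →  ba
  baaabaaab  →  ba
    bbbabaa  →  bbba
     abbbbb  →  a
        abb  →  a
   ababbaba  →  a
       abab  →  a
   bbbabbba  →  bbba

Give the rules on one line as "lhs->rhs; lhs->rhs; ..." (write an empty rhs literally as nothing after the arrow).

aa->a; ab->a

  | abaaba => aaaba => aaba => aba => aa => a
  | aabbaabbb => abbaabbb => abaabbb => aaabbb => aabbb => abbb => abb => ab => a
  | aaa => aa => a
  | babb => bab => ba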